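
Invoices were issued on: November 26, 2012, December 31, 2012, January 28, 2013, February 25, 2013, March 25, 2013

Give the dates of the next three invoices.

All Mondays; the gaps (35, 28, 28, 28) vary with month length.
This is the last Monday of each month.
April 2013 ends with Monday April 29, 2013.
May 2013 ends with Monday May 27, 2013.
Last Monday of June 2013: June 24, 2013.

April 29, 2013; May 27, 2013; June 24, 2013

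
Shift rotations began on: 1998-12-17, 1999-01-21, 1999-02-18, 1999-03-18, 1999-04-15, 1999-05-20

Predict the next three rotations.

1999-06-17, 1999-07-15, 1999-08-19

All dates are Thursdays, 35, 28, 28, 28, 35 days apart.
Specifically, the 3rd Thursday of each month.
June 1999 — 3rd Thursday is 1999-06-17.
3rd Thursday of July 1999: 1999-07-15.
August 1999 — 3rd Thursday is 1999-08-19.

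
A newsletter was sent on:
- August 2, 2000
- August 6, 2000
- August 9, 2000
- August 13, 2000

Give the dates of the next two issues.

The gap pattern 4, 3, 4 repeats every 2 events.
These are the Wednesdays and Sundays of each week.
The following Wednesday is August 16, 2000.
The following Sunday is August 20, 2000.

August 16, 2000; August 20, 2000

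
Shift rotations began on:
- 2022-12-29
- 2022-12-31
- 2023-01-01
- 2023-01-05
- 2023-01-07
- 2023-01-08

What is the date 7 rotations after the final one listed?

2023-01-26

Gaps: 2, 1, 4, 2, 1 days — not constant, but cyclic with period 3.
The events fall on every Thursday, Saturday and Sunday.
Next Thursday: 2023-01-12.
The following Saturday is 2023-01-14.
Next Sunday: 2023-01-15.
The following Thursday is 2023-01-19.
Next Saturday: 2023-01-21.
The following Sunday is 2023-01-22.
The following Thursday is 2023-01-26.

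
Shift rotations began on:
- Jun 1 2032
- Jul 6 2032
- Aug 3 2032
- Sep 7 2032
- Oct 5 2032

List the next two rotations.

Nov 2 2032, Dec 7 2032

Gaps: 35, 28, 35, 28 days — a mix of 28 and 35. Every date is a Tuesday.
Each is the 1st Tuesday of its month.
1st Tuesday of November 2032: Nov 2 2032.
1st Tuesday of December 2032: Dec 7 2032.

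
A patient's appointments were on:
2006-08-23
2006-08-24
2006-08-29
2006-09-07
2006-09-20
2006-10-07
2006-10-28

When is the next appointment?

2006-11-22

Gaps: 1, 5, 9, 13, 17, 21 days — each gap is 4 larger than the previous one.
Next gap: 25 days. 2006-10-28 + 25 days = 2006-11-22.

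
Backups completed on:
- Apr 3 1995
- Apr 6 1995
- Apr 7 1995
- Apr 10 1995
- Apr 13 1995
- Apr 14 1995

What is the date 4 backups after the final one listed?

Apr 24 1995

The gap pattern 3, 1, 3, 3, 1 repeats every 3 events.
These are the Mondays, Thursdays and Fridays of each week.
Next Monday: Apr 17 1995.
The following Thursday is Apr 20 1995.
Next Friday: Apr 21 1995.
The following Monday is Apr 24 1995.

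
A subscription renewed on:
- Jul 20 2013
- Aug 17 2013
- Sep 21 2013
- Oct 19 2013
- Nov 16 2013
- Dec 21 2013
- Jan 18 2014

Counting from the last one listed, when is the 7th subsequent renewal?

These are Saturdays at 28- or 35-day spacing (28, 35, 28, 28, 35, 28).
The pattern: 3rd Saturday of the month.
3rd Saturday of February 2014: Feb 15 2014.
3rd Saturday of March 2014: Mar 15 2014.
April 2014 — 3rd Saturday is Apr 19 2014.
3rd Saturday of May 2014: May 17 2014.
June 2014 — 3rd Saturday is Jun 21 2014.
3rd Saturday of July 2014: Jul 19 2014.
August 2014 — 3rd Saturday is Aug 16 2014.

Aug 16 2014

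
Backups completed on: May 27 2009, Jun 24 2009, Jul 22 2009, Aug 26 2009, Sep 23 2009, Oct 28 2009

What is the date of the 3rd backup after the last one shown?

Gaps: 28, 28, 35, 28, 35 days — a mix of 28 and 35. Every date is a Wednesday.
Each is the 4th Wednesday of its month.
November 2009 — 4th Wednesday is Nov 25 2009.
December 2009 — 4th Wednesday is Dec 23 2009.
4th Wednesday of January 2010: Jan 27 2010.

Jan 27 2010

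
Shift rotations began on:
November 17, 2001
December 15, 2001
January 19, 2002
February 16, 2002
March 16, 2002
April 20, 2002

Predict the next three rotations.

May 18, 2002; June 15, 2002; July 20, 2002

All dates are Saturdays, 28, 35, 28, 28, 35 days apart.
Specifically, the 3rd Saturday of each month.
May 2002 — 3rd Saturday is May 18, 2002.
June 2002 — 3rd Saturday is June 15, 2002.
July 2002 — 3rd Saturday is July 20, 2002.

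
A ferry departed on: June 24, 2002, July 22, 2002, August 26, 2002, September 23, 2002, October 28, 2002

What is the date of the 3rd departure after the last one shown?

All dates are Mondays, 28, 35, 28, 35 days apart.
Specifically, the 4th Monday of each month.
4th Monday of November 2002: November 25, 2002.
December 2002 — 4th Monday is December 23, 2002.
January 2003 — 4th Monday is January 27, 2003.

January 27, 2003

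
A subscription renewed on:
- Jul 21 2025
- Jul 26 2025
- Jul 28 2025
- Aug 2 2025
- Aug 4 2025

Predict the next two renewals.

Gaps: 5, 2, 5, 2 days — not constant, but cyclic with period 2.
The events fall on every Monday and Saturday.
Next Saturday: Aug 9 2025.
The following Monday is Aug 11 2025.

Aug 9 2025, Aug 11 2025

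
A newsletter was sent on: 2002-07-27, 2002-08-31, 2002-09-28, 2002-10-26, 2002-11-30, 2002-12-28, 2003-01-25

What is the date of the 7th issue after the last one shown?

These are Saturdays with 35, 28, 28, 35, 28, 28-day gaps.
Each is the final Saturday of its month — 2002-08-31 is past the 28th, so '4th Saturday' doesn't fit.
February 2003 ends with Saturday 2003-02-22.
Last Saturday of March 2003: 2003-03-29.
April 2003 ends with Saturday 2003-04-26.
Last Saturday of May 2003: 2003-05-31.
June 2003 ends with Saturday 2003-06-28.
Last Saturday of July 2003: 2003-07-26.
August 2003 ends with Saturday 2003-08-30.

2003-08-30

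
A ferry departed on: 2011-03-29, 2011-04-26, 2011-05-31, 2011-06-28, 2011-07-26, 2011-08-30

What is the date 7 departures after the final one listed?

2012-03-27

These are Tuesdays with 28, 35, 28, 28, 35-day gaps.
Each is the final Tuesday of its month — 2011-03-29 is past the 28th, so '4th Tuesday' doesn't fit.
September 2011 ends with Tuesday 2011-09-27.
October 2011 ends with Tuesday 2011-10-25.
Last Tuesday of November 2011: 2011-11-29.
December 2011 ends with Tuesday 2011-12-27.
January 2012 ends with Tuesday 2012-01-31.
Last Tuesday of February 2012: 2012-02-28.
March 2012 ends with Tuesday 2012-03-27.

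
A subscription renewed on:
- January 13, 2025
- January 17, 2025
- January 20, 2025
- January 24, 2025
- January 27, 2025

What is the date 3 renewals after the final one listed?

February 7, 2025

The gap pattern 4, 3, 4, 3 repeats every 2 events.
These are the Mondays and Fridays of each week.
The following Friday is January 31, 2025.
Next Monday: February 3, 2025.
Next Friday: February 7, 2025.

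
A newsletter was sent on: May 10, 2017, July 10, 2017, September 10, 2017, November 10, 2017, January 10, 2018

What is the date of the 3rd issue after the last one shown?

July 10, 2018

The day-of-month is always 10 (61, 62, 61, 61 days between events).
So this recurs on the 10th of every 2 months.
March 2018: March 10, 2018.
Next: May 2018 → May 10, 2018.
Next: July 2018 → July 10, 2018.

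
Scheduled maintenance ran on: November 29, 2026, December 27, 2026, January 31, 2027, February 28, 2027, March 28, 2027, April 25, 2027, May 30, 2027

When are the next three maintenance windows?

June 27, 2027; July 25, 2027; August 29, 2027

Every date is a Sunday; gaps 28, 35, 28, 28, 28, 35 days.
Each is the last Sunday of its month (at least one falls on the 29th or later, ruling out '4th Sunday').
Last Sunday of June 2027: June 27, 2027.
Last Sunday of July 2027: July 25, 2027.
August 2027 ends with Sunday August 29, 2027.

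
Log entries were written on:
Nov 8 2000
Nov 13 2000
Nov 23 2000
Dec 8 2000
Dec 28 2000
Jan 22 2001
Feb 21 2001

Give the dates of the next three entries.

Mar 28 2001, May 7 2001, Jun 21 2001

Gaps: 5, 10, 15, 20, 25, 30 days — each gap is 5 larger than the previous one.
Next gap: 35 days. Feb 21 2001 + 35 days = Mar 28 2001.
Next gap: 40 days. Mar 28 2001 + 40 days = May 7 2001.
Next gap: 45 days. May 7 2001 + 45 days = Jun 21 2001.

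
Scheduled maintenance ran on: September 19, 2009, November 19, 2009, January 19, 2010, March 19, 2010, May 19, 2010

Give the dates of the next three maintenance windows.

July 19, 2010; September 19, 2010; November 19, 2010

Gaps: 61, 61, 59, 61 days — not constant. Every event is on the 19th of the month.
Pattern: the 19th of every 2 months.
Next: July 2010 → July 19, 2010.
Next: September 2010 → September 19, 2010.
November 2010: November 19, 2010.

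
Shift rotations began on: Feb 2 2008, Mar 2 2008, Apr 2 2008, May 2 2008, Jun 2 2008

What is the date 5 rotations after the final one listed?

Gaps: 29, 31, 30, 31 days — not constant. Every event is on the 2nd of the month.
Pattern: the 2nd of each month.
July 2008: Jul 2 2008.
August 2008: Aug 2 2008.
Next: September 2008 → Sep 2 2008.
October 2008: Oct 2 2008.
Next: November 2008 → Nov 2 2008.

Nov 2 2008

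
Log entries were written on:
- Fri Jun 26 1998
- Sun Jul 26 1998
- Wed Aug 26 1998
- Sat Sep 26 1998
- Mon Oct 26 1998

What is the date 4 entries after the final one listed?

Fri Feb 26 1999

Each date is the 26th; the gaps (30, 31, 31, 30) track the month lengths.
The rule is the 26th of each month.
November 1998: Thu Nov 26 1998.
December 1998: Sat Dec 26 1998.
January 1999: Tue Jan 26 1999.
Next: February 1999 → Fri Feb 26 1999.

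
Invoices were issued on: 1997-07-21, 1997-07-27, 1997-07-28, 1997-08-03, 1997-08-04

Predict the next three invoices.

Every event lands on a Monday or Sunday (gaps cycle 6, 1, 6, 1).
So the schedule is: every Monday and Sunday.
Next Sunday: 1997-08-10.
The following Monday is 1997-08-11.
The following Sunday is 1997-08-17.

1997-08-10, 1997-08-11, 1997-08-17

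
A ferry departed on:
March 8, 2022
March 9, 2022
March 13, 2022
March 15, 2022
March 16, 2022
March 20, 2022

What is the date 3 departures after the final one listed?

Every event lands on a Tuesday or Wednesday or Sunday (gaps cycle 1, 4, 2, 1, 4).
So the schedule is: every Tuesday, Wednesday and Sunday.
The following Tuesday is March 22, 2022.
Next Wednesday: March 23, 2022.
Next Sunday: March 27, 2022.

March 27, 2022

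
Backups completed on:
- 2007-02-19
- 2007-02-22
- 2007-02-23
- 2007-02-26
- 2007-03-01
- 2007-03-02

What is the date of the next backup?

Gaps: 3, 1, 3, 3, 1 days — not constant, but cyclic with period 3.
The events fall on every Monday, Thursday and Friday.
The following Monday is 2007-03-05.

2007-03-05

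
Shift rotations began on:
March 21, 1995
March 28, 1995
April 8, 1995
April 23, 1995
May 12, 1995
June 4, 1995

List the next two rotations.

July 1, 1995; August 1, 1995

Gaps: 7, 11, 15, 19, 23 days — each gap is 4 larger than the previous one.
Next gap: 27 days. June 4, 1995 + 27 days = July 1, 1995.
Next gap: 31 days. July 1, 1995 + 31 days = August 1, 1995.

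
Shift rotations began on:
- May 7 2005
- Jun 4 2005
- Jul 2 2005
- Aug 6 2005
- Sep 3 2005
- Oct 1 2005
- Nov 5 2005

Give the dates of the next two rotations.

All dates are Saturdays, 28, 28, 35, 28, 28, 35 days apart.
Specifically, the 1st Saturday of each month.
December 2005 — 1st Saturday is Dec 3 2005.
1st Saturday of January 2006: Jan 7 2006.

Dec 3 2005, Jan 7 2006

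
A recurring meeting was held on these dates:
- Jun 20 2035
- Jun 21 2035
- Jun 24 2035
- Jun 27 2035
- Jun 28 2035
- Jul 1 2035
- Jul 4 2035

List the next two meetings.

The gap pattern 1, 3, 3, 1, 3, 3 repeats every 3 events.
These are the Wednesdays, Thursdays and Sundays of each week.
The following Thursday is Jul 5 2035.
Next Sunday: Jul 8 2035.

Jul 5 2035, Jul 8 2035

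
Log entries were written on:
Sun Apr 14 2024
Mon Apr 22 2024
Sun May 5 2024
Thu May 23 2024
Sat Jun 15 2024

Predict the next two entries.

Sat Jul 13 2024, Thu Aug 15 2024

Intervals are 8, 13, 18, 23 days — an arithmetic progression with common difference 5.
Next gap: 28 days. Sat Jun 15 2024 + 28 days = Sat Jul 13 2024.
Next gap: 33 days. Sat Jul 13 2024 + 33 days = Thu Aug 15 2024.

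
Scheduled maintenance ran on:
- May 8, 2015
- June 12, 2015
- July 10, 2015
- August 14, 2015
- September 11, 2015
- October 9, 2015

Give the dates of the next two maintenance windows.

These are Fridays at 28- or 35-day spacing (35, 28, 35, 28, 28).
The pattern: 2nd Friday of the month.
2nd Friday of November 2015: November 13, 2015.
December 2015 — 2nd Friday is December 11, 2015.

November 13, 2015; December 11, 2015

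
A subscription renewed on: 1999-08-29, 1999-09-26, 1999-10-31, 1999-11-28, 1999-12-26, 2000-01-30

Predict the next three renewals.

These are Sundays with 28, 35, 28, 28, 35-day gaps.
Each is the final Sunday of its month — 1999-08-29 is past the 28th, so '4th Sunday' doesn't fit.
Last Sunday of February 2000: 2000-02-27.
March 2000 ends with Sunday 2000-03-26.
April 2000 ends with Sunday 2000-04-30.

2000-02-27, 2000-03-26, 2000-04-30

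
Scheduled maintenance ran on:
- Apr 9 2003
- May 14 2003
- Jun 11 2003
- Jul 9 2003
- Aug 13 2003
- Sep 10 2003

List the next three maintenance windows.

These are Wednesdays at 28- or 35-day spacing (35, 28, 28, 35, 28).
The pattern: 2nd Wednesday of the month.
October 2003 — 2nd Wednesday is Oct 8 2003.
November 2003 — 2nd Wednesday is Nov 12 2003.
2nd Wednesday of December 2003: Dec 10 2003.

Oct 8 2003, Nov 12 2003, Dec 10 2003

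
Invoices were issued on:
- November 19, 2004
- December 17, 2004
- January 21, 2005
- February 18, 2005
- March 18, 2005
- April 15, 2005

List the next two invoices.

Gaps: 28, 35, 28, 28, 28 days — a mix of 28 and 35. Every date is a Friday.
Each is the 3rd Friday of its month.
3rd Friday of May 2005: May 20, 2005.
June 2005 — 3rd Friday is June 17, 2005.

May 20, 2005; June 17, 2005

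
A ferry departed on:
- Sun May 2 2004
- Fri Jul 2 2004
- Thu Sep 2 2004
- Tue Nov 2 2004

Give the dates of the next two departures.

Sun Jan 2 2005, Wed Mar 2 2005

The day-of-month is always 2 (61, 62, 61 days between events).
So this recurs on the 2nd of every 2 months.
January 2005: Sun Jan 2 2005.
Next: March 2005 → Wed Mar 2 2005.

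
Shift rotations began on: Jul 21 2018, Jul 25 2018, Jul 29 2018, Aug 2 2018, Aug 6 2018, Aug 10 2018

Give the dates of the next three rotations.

Gaps between consecutive events: 4, 4, 4, 4, 4 days — a constant 4-day interval.
Aug 10 2018 + 4 days = Aug 14 2018.
Aug 14 2018 + 4 days = Aug 18 2018.
Aug 18 2018 + 4 days = Aug 22 2018.

Aug 14 2018, Aug 18 2018, Aug 22 2018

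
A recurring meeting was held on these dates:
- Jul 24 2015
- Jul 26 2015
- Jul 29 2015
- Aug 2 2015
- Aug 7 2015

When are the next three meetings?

The spacing grows by 1 each time: 2, 3, 4, 5 days.
Next gap: 6 days. Aug 7 2015 + 6 days = Aug 13 2015.
Next gap: 7 days. Aug 13 2015 + 7 days = Aug 20 2015.
Next gap: 8 days. Aug 20 2015 + 8 days = Aug 28 2015.

Aug 13 2015, Aug 20 2015, Aug 28 2015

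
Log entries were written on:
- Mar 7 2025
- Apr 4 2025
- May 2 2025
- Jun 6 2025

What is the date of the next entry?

These are Fridays at 28- or 35-day spacing (28, 28, 35).
The pattern: 1st Friday of the month.
July 2025 — 1st Friday is Jul 4 2025.

Jul 4 2025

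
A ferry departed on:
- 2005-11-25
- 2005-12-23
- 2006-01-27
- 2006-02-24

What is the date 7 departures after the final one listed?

These are Fridays at 28- or 35-day spacing (28, 35, 28).
The pattern: 4th Friday of the month.
March 2006 — 4th Friday is 2006-03-24.
4th Friday of April 2006: 2006-04-28.
4th Friday of May 2006: 2006-05-26.
June 2006 — 4th Friday is 2006-06-23.
4th Friday of July 2006: 2006-07-28.
August 2006 — 4th Friday is 2006-08-25.
4th Friday of September 2006: 2006-09-22.

2006-09-22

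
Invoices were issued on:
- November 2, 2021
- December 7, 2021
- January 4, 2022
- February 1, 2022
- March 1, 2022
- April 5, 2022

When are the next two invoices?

May 3, 2022; June 7, 2022

These are Tuesdays at 28- or 35-day spacing (35, 28, 28, 28, 35).
The pattern: 1st Tuesday of the month.
May 2022 — 1st Tuesday is May 3, 2022.
June 2022 — 1st Tuesday is June 7, 2022.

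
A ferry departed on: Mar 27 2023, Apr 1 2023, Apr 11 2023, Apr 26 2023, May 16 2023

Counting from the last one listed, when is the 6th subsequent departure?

The spacing grows by 5 each time: 5, 10, 15, 20 days.
Next gap: 25 days. May 16 2023 + 25 days = Jun 10 2023.
Next gap: 30 days. Jun 10 2023 + 30 days = Jul 10 2023.
Next gap: 35 days. Jul 10 2023 + 35 days = Aug 14 2023.
Next gap: 40 days. Aug 14 2023 + 40 days = Sep 23 2023.
Next gap: 45 days. Sep 23 2023 + 45 days = Nov 7 2023.
Next gap: 50 days. Nov 7 2023 + 50 days = Dec 27 2023.

Dec 27 2023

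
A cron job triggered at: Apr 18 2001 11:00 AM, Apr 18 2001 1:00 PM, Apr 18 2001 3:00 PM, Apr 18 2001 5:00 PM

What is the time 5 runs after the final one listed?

Apr 19 2001 3:00 AM

Spacing: 2, 2, 2 h — constant 2 h.
Apr 18 2001 5:00 PM + 2 h = Apr 18 2001 7:00 PM.
Apr 18 2001 7:00 PM + 2 h = Apr 18 2001 9:00 PM.
Apr 18 2001 9:00 PM + 2 h = Apr 18 2001 11:00 PM.
Apr 18 2001 11:00 PM + 2 h = Apr 19 2001 1:00 AM.
Apr 19 2001 1:00 AM + 2 h = Apr 19 2001 3:00 AM.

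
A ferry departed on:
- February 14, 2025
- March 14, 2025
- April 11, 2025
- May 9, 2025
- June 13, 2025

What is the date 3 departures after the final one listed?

September 12, 2025

These are Fridays at 28- or 35-day spacing (28, 28, 28, 35).
The pattern: 2nd Friday of the month.
July 2025 — 2nd Friday is July 11, 2025.
2nd Friday of August 2025: August 8, 2025.
September 2025 — 2nd Friday is September 12, 2025.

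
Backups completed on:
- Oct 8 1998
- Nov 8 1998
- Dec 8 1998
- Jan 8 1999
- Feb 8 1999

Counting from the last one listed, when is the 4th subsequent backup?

Each date is the 8th; the gaps (31, 30, 31, 31) track the month lengths.
The rule is the 8th of each month.
Next: March 1999 → Mar 8 1999.
Next: April 1999 → Apr 8 1999.
May 1999: May 8 1999.
June 1999: Jun 8 1999.

Jun 8 1999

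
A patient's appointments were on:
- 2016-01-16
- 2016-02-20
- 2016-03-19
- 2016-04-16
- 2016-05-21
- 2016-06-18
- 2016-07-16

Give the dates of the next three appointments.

2016-08-20, 2016-09-17, 2016-10-15

All dates are Saturdays, 35, 28, 28, 35, 28, 28 days apart.
Specifically, the 3rd Saturday of each month.
3rd Saturday of August 2016: 2016-08-20.
3rd Saturday of September 2016: 2016-09-17.
October 2016 — 3rd Saturday is 2016-10-15.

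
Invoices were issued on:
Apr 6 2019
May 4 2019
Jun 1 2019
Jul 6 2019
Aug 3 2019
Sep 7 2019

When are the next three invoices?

Gaps: 28, 28, 35, 28, 35 days — a mix of 28 and 35. Every date is a Saturday.
Each is the 1st Saturday of its month.
1st Saturday of October 2019: Oct 5 2019.
1st Saturday of November 2019: Nov 2 2019.
1st Saturday of December 2019: Dec 7 2019.

Oct 5 2019, Nov 2 2019, Dec 7 2019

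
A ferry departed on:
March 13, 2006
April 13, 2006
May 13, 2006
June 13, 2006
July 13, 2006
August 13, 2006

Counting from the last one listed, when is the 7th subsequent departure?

The day-of-month is always 13 (31, 30, 31, 30, 31 days between events).
So this recurs on the 13th of each month.
September 2006: September 13, 2006.
Next: October 2006 → October 13, 2006.
Next: November 2006 → November 13, 2006.
Next: December 2006 → December 13, 2006.
January 2007: January 13, 2007.
Next: February 2007 → February 13, 2007.
March 2007: March 13, 2007.

March 13, 2007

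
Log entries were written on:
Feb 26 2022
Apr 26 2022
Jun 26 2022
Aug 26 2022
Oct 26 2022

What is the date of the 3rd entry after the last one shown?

Apr 26 2023

The day-of-month is always 26 (59, 61, 61, 61 days between events).
So this recurs on the 26th of every 2 months.
December 2022: Dec 26 2022.
February 2023: Feb 26 2023.
April 2023: Apr 26 2023.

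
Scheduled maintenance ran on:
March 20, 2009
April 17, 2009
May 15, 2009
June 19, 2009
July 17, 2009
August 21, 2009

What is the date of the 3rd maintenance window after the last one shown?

November 20, 2009

These are Fridays at 28- or 35-day spacing (28, 28, 35, 28, 35).
The pattern: 3rd Friday of the month.
September 2009 — 3rd Friday is September 18, 2009.
3rd Friday of October 2009: October 16, 2009.
3rd Friday of November 2009: November 20, 2009.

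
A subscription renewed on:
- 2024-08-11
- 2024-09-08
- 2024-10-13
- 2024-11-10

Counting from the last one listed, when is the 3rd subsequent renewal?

All dates are Sundays, 28, 35, 28 days apart.
Specifically, the 2nd Sunday of each month.
2nd Sunday of December 2024: 2024-12-08.
January 2025 — 2nd Sunday is 2025-01-12.
February 2025 — 2nd Sunday is 2025-02-09.

2025-02-09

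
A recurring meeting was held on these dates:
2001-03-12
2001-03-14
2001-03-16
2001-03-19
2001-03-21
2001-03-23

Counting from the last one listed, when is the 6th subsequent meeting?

Every event lands on a Monday or Wednesday or Friday (gaps cycle 2, 2, 3, 2, 2).
So the schedule is: every Monday, Wednesday and Friday.
The following Monday is 2001-03-26.
Next Wednesday: 2001-03-28.
Next Friday: 2001-03-30.
The following Monday is 2001-04-02.
Next Wednesday: 2001-04-04.
The following Friday is 2001-04-06.

2001-04-06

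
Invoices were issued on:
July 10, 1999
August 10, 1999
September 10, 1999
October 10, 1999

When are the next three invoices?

November 10, 1999; December 10, 1999; January 10, 2000

Gaps: 31, 31, 30 days — not constant. Every event is on the 10th of the month.
Pattern: the 10th of each month.
November 1999: November 10, 1999.
December 1999: December 10, 1999.
January 2000: January 10, 2000.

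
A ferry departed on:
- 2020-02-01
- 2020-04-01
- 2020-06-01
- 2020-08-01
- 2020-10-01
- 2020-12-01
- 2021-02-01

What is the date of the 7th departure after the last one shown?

Each date is the 1st; the gaps (60, 61, 61, 61, 61, 62) track the month lengths.
The rule is the 1st of every 2 months.
April 2021: 2021-04-01.
Next: June 2021 → 2021-06-01.
August 2021: 2021-08-01.
October 2021: 2021-10-01.
December 2021: 2021-12-01.
Next: February 2022 → 2022-02-01.
April 2022: 2022-04-01.

2022-04-01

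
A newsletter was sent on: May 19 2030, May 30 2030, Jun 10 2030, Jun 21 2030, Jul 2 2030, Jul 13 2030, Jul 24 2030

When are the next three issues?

Every event comes 11 days after the last (11, 11, 11, 11, 11, 11).
Jul 24 2030 + 11 days = Aug 4 2030.
Aug 4 2030 + 11 days = Aug 15 2030.
Aug 15 2030 + 11 days = Aug 26 2030.

Aug 4 2030, Aug 15 2030, Aug 26 2030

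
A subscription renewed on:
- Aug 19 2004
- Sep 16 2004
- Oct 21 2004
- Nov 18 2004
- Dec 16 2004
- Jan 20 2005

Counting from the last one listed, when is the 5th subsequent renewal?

Jun 16 2005

All dates are Thursdays, 28, 35, 28, 28, 35 days apart.
Specifically, the 3rd Thursday of each month.
3rd Thursday of February 2005: Feb 17 2005.
March 2005 — 3rd Thursday is Mar 17 2005.
April 2005 — 3rd Thursday is Apr 21 2005.
3rd Thursday of May 2005: May 19 2005.
June 2005 — 3rd Thursday is Jun 16 2005.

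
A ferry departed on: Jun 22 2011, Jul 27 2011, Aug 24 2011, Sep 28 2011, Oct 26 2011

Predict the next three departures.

Gaps: 35, 28, 35, 28 days — a mix of 28 and 35. Every date is a Wednesday.
Each is the 4th Wednesday of its month.
4th Wednesday of November 2011: Nov 23 2011.
4th Wednesday of December 2011: Dec 28 2011.
4th Wednesday of January 2012: Jan 25 2012.

Nov 23 2011, Dec 28 2011, Jan 25 2012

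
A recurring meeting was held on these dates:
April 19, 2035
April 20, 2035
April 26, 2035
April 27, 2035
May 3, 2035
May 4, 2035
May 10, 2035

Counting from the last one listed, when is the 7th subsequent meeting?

June 1, 2035

Gaps: 1, 6, 1, 6, 1, 6 days — not constant, but cyclic with period 2.
The events fall on every Thursday and Friday.
The following Friday is May 11, 2035.
Next Thursday: May 17, 2035.
Next Friday: May 18, 2035.
Next Thursday: May 24, 2035.
The following Friday is May 25, 2035.
The following Thursday is May 31, 2035.
Next Friday: June 1, 2035.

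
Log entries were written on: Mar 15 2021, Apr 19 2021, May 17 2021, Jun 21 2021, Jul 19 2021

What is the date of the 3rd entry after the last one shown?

Gaps: 35, 28, 35, 28 days — a mix of 28 and 35. Every date is a Monday.
Each is the 3rd Monday of its month.
3rd Monday of August 2021: Aug 16 2021.
3rd Monday of September 2021: Sep 20 2021.
October 2021 — 3rd Monday is Oct 18 2021.

Oct 18 2021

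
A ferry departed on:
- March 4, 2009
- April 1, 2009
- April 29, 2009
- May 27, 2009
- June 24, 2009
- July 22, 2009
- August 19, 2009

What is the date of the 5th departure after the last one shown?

Every event comes 28 days after the last (28, 28, 28, 28, 28, 28).
August 19, 2009 + 28 days = September 16, 2009.
September 16, 2009 + 28 days = October 14, 2009.
October 14, 2009 + 28 days = November 11, 2009.
November 11, 2009 + 28 days = December 9, 2009.
December 9, 2009 + 28 days = January 6, 2010.

January 6, 2010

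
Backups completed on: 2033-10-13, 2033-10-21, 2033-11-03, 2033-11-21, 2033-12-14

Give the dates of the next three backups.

2034-01-11, 2034-02-13, 2034-03-23

Gaps: 8, 13, 18, 23 days — each gap is 5 larger than the previous one.
Next gap: 28 days. 2033-12-14 + 28 days = 2034-01-11.
Next gap: 33 days. 2034-01-11 + 33 days = 2034-02-13.
Next gap: 38 days. 2034-02-13 + 38 days = 2034-03-23.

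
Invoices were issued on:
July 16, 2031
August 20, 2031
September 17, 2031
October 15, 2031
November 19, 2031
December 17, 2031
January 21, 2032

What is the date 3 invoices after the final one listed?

All dates are Wednesdays, 35, 28, 28, 35, 28, 35 days apart.
Specifically, the 3rd Wednesday of each month.
February 2032 — 3rd Wednesday is February 18, 2032.
3rd Wednesday of March 2032: March 17, 2032.
3rd Wednesday of April 2032: April 21, 2032.

April 21, 2032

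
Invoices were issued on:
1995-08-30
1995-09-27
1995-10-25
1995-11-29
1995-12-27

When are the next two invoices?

These are Wednesdays with 28, 28, 35, 28-day gaps.
Each is the final Wednesday of its month — 1995-08-30 is past the 28th, so '4th Wednesday' doesn't fit.
Last Wednesday of January 1996: 1996-01-31.
Last Wednesday of February 1996: 1996-02-28.

1996-01-31, 1996-02-28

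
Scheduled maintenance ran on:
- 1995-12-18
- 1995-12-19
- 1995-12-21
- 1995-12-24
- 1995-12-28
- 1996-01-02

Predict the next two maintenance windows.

1996-01-08, 1996-01-15

The spacing grows by 1 each time: 1, 2, 3, 4, 5 days.
Next gap: 6 days. 1996-01-02 + 6 days = 1996-01-08.
Next gap: 7 days. 1996-01-08 + 7 days = 1996-01-15.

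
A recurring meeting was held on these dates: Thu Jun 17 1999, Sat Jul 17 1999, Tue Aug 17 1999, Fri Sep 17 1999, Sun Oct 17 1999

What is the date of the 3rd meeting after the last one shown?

Each date is the 17th; the gaps (30, 31, 31, 30) track the month lengths.
The rule is the 17th of each month.
Next: November 1999 → Wed Nov 17 1999.
Next: December 1999 → Fri Dec 17 1999.
Next: January 2000 → Mon Jan 17 2000.

Mon Jan 17 2000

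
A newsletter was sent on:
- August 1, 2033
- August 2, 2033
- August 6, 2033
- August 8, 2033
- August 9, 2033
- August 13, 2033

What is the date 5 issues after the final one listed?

Gaps: 1, 4, 2, 1, 4 days — not constant, but cyclic with period 3.
The events fall on every Monday, Tuesday and Saturday.
Next Monday: August 15, 2033.
The following Tuesday is August 16, 2033.
Next Saturday: August 20, 2033.
The following Monday is August 22, 2033.
Next Tuesday: August 23, 2033.

August 23, 2033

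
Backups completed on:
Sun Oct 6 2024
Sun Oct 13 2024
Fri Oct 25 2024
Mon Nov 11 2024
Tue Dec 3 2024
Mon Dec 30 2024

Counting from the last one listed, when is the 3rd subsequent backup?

Gaps: 7, 12, 17, 22, 27 days — each gap is 5 larger than the previous one.
Next gap: 32 days. Mon Dec 30 2024 + 32 days = Fri Jan 31 2025.
Next gap: 37 days. Fri Jan 31 2025 + 37 days = Sun Mar 9 2025.
Next gap: 42 days. Sun Mar 9 2025 + 42 days = Sun Apr 20 2025.

Sun Apr 20 2025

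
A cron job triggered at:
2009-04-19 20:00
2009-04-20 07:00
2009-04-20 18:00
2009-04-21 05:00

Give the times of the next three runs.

2009-04-21 16:00, 2009-04-22 03:00, 2009-04-22 14:00

Spacing: 11, 11, 11 h — constant 11 h.
2009-04-21 05:00 + 11 h = 2009-04-21 16:00.
2009-04-21 16:00 + 11 h = 2009-04-22 03:00.
2009-04-22 03:00 + 11 h = 2009-04-22 14:00.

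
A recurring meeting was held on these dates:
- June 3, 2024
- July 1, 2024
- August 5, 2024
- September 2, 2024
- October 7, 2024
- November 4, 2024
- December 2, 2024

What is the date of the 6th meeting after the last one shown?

June 2, 2025

Gaps: 28, 35, 28, 35, 28, 28 days — a mix of 28 and 35. Every date is a Monday.
Each is the 1st Monday of its month.
1st Monday of January 2025: January 6, 2025.
1st Monday of February 2025: February 3, 2025.
1st Monday of March 2025: March 3, 2025.
1st Monday of April 2025: April 7, 2025.
May 2025 — 1st Monday is May 5, 2025.
June 2025 — 1st Monday is June 2, 2025.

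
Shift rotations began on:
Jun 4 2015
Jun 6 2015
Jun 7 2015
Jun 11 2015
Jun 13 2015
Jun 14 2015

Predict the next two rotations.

Jun 18 2015, Jun 20 2015

The gap pattern 2, 1, 4, 2, 1 repeats every 3 events.
These are the Thursdays, Saturdays and Sundays of each week.
Next Thursday: Jun 18 2015.
The following Saturday is Jun 20 2015.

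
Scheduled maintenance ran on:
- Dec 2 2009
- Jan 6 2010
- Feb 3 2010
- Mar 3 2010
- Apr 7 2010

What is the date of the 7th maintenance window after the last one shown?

Nov 3 2010

All dates are Wednesdays, 35, 28, 28, 35 days apart.
Specifically, the 1st Wednesday of each month.
May 2010 — 1st Wednesday is May 5 2010.
June 2010 — 1st Wednesday is Jun 2 2010.
July 2010 — 1st Wednesday is Jul 7 2010.
1st Wednesday of August 2010: Aug 4 2010.
September 2010 — 1st Wednesday is Sep 1 2010.
October 2010 — 1st Wednesday is Oct 6 2010.
1st Wednesday of November 2010: Nov 3 2010.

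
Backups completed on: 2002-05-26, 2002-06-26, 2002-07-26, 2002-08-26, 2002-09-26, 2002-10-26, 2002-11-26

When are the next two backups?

2002-12-26, 2003-01-26

The day-of-month is always 26 (31, 30, 31, 31, 30, 31 days between events).
So this recurs on the 26th of each month.
Next: December 2002 → 2002-12-26.
Next: January 2003 → 2003-01-26.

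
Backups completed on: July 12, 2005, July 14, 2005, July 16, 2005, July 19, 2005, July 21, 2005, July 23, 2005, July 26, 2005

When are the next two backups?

July 28, 2005; July 30, 2005

The gap pattern 2, 2, 3, 2, 2, 3 repeats every 3 events.
These are the Tuesdays, Thursdays and Saturdays of each week.
The following Thursday is July 28, 2005.
Next Saturday: July 30, 2005.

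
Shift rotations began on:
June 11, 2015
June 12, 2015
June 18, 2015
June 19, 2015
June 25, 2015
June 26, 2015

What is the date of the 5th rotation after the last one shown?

July 16, 2015

The gap pattern 1, 6, 1, 6, 1 repeats every 2 events.
These are the Thursdays and Fridays of each week.
Next Thursday: July 2, 2015.
The following Friday is July 3, 2015.
Next Thursday: July 9, 2015.
The following Friday is July 10, 2015.
Next Thursday: July 16, 2015.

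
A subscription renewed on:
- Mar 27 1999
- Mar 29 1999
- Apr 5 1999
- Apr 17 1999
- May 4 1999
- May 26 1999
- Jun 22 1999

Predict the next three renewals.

Intervals are 2, 7, 12, 17, 22, 27 days — an arithmetic progression with common difference 5.
Next gap: 32 days. Jun 22 1999 + 32 days = Jul 24 1999.
Next gap: 37 days. Jul 24 1999 + 37 days = Aug 30 1999.
Next gap: 42 days. Aug 30 1999 + 42 days = Oct 11 1999.

Jul 24 1999, Aug 30 1999, Oct 11 1999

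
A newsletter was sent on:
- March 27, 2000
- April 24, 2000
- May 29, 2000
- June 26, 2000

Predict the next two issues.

July 31, 2000; August 28, 2000

These are Mondays with 28, 35, 28-day gaps.
Each is the final Monday of its month — May 29, 2000 is past the 28th, so '4th Monday' doesn't fit.
July 2000 ends with Monday July 31, 2000.
Last Monday of August 2000: August 28, 2000.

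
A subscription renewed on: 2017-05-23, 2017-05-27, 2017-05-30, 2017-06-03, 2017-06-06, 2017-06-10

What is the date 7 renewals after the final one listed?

2017-07-04

Every event lands on a Tuesday or Saturday (gaps cycle 4, 3, 4, 3, 4).
So the schedule is: every Tuesday and Saturday.
Next Tuesday: 2017-06-13.
Next Saturday: 2017-06-17.
The following Tuesday is 2017-06-20.
Next Saturday: 2017-06-24.
The following Tuesday is 2017-06-27.
The following Saturday is 2017-07-01.
The following Tuesday is 2017-07-04.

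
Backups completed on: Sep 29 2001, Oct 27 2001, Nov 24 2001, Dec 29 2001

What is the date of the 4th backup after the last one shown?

Every date is a Saturday; gaps 28, 28, 35 days.
Each is the last Saturday of its month (at least one falls on the 29th or later, ruling out '4th Saturday').
January 2002 ends with Saturday Jan 26 2002.
Last Saturday of February 2002: Feb 23 2002.
March 2002 ends with Saturday Mar 30 2002.
Last Saturday of April 2002: Apr 27 2002.

Apr 27 2002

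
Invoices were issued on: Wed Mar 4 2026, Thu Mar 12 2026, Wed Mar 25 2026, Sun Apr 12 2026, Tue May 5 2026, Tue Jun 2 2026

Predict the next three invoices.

Sun Jul 5 2026, Wed Aug 12 2026, Thu Sep 24 2026

Gaps: 8, 13, 18, 23, 28 days — each gap is 5 larger than the previous one.
Next gap: 33 days. Tue Jun 2 2026 + 33 days = Sun Jul 5 2026.
Next gap: 38 days. Sun Jul 5 2026 + 38 days = Wed Aug 12 2026.
Next gap: 43 days. Wed Aug 12 2026 + 43 days = Thu Sep 24 2026.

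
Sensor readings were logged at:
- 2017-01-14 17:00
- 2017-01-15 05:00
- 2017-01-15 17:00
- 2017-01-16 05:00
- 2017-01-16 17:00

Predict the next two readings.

2017-01-17 05:00, 2017-01-17 17:00

Spacing: 12, 12, 12, 12 h — constant 12 h.
2017-01-16 17:00 + 12 h = 2017-01-17 05:00.
2017-01-17 05:00 + 12 h = 2017-01-17 17:00.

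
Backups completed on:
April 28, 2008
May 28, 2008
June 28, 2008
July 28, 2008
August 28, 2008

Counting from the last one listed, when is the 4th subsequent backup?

December 28, 2008

Gaps: 30, 31, 30, 31 days — not constant. Every event is on the 28th of the month.
Pattern: the 28th of each month.
Next: September 2008 → September 28, 2008.
Next: October 2008 → October 28, 2008.
Next: November 2008 → November 28, 2008.
Next: December 2008 → December 28, 2008.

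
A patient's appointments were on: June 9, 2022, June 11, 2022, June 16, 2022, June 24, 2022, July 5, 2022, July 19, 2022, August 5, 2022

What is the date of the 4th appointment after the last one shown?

November 11, 2022

The spacing grows by 3 each time: 2, 5, 8, 11, 14, 17 days.
Next gap: 20 days. August 5, 2022 + 20 days = August 25, 2022.
Next gap: 23 days. August 25, 2022 + 23 days = September 17, 2022.
Next gap: 26 days. September 17, 2022 + 26 days = October 13, 2022.
Next gap: 29 days. October 13, 2022 + 29 days = November 11, 2022.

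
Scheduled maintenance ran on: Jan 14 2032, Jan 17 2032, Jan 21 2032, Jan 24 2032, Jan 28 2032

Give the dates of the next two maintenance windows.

The gap pattern 3, 4, 3, 4 repeats every 2 events.
These are the Wednesdays and Saturdays of each week.
Next Saturday: Jan 31 2032.
The following Wednesday is Feb 4 2032.

Jan 31 2032, Feb 4 2032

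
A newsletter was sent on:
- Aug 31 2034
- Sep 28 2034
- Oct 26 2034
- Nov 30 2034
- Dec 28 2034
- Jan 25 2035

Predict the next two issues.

Every date is a Thursday; gaps 28, 28, 35, 28, 28 days.
Each is the last Thursday of its month (at least one falls on the 29th or later, ruling out '4th Thursday').
February 2035 ends with Thursday Feb 22 2035.
Last Thursday of March 2035: Mar 29 2035.

Feb 22 2035, Mar 29 2035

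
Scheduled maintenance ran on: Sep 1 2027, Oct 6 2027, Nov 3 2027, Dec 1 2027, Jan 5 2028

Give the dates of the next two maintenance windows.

Feb 2 2028, Mar 1 2028

All dates are Wednesdays, 35, 28, 28, 35 days apart.
Specifically, the 1st Wednesday of each month.
1st Wednesday of February 2028: Feb 2 2028.
March 2028 — 1st Wednesday is Mar 1 2028.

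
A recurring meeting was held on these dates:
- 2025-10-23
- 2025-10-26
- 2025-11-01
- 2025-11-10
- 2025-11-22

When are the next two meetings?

The spacing grows by 3 each time: 3, 6, 9, 12 days.
Next gap: 15 days. 2025-11-22 + 15 days = 2025-12-07.
Next gap: 18 days. 2025-12-07 + 18 days = 2025-12-25.

2025-12-07, 2025-12-25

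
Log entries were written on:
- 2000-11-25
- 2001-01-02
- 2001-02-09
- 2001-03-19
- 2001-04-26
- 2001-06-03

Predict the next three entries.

2001-07-11, 2001-08-18, 2001-09-25

The spacing is 38, 38, 38, 38, 38 days — always 38 days.
2001-06-03 + 38 days = 2001-07-11.
2001-07-11 + 38 days = 2001-08-18.
2001-08-18 + 38 days = 2001-09-25.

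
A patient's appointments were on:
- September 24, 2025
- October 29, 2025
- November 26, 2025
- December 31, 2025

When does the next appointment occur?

These are Wednesdays with 35, 28, 35-day gaps.
Each is the final Wednesday of its month — October 29, 2025 is past the 28th, so '4th Wednesday' doesn't fit.
January 2026 ends with Wednesday January 28, 2026.

January 28, 2026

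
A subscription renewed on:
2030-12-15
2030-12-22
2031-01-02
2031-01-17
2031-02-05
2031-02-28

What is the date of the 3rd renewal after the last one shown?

Gaps: 7, 11, 15, 19, 23 days — each gap is 4 larger than the previous one.
Next gap: 27 days. 2031-02-28 + 27 days = 2031-03-27.
Next gap: 31 days. 2031-03-27 + 31 days = 2031-04-27.
Next gap: 35 days. 2031-04-27 + 35 days = 2031-06-01.

2031-06-01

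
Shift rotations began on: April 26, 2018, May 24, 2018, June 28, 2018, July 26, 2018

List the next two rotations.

Gaps: 28, 35, 28 days — a mix of 28 and 35. Every date is a Thursday.
Each is the 4th Thursday of its month.
August 2018 — 4th Thursday is August 23, 2018.
September 2018 — 4th Thursday is September 27, 2018.

August 23, 2018; September 27, 2018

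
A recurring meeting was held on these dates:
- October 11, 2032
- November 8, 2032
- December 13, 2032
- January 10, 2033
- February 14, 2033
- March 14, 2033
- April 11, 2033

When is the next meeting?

All dates are Mondays, 28, 35, 28, 35, 28, 28 days apart.
Specifically, the 2nd Monday of each month.
2nd Monday of May 2033: May 9, 2033.

May 9, 2033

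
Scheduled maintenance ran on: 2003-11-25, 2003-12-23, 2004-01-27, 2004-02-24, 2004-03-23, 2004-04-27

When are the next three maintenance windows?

2004-05-25, 2004-06-22, 2004-07-27

All dates are Tuesdays, 28, 35, 28, 28, 35 days apart.
Specifically, the 4th Tuesday of each month.
May 2004 — 4th Tuesday is 2004-05-25.
4th Tuesday of June 2004: 2004-06-22.
4th Tuesday of July 2004: 2004-07-27.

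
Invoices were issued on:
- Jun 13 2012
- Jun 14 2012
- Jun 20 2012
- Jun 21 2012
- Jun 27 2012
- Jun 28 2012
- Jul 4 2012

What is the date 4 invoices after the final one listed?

Jul 18 2012

Every event lands on a Wednesday or Thursday (gaps cycle 1, 6, 1, 6, 1, 6).
So the schedule is: every Wednesday and Thursday.
The following Thursday is Jul 5 2012.
Next Wednesday: Jul 11 2012.
The following Thursday is Jul 12 2012.
Next Wednesday: Jul 18 2012.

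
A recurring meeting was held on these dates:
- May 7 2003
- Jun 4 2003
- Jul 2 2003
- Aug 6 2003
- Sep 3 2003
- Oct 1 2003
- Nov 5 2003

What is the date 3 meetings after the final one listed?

Feb 4 2004

These are Wednesdays at 28- or 35-day spacing (28, 28, 35, 28, 28, 35).
The pattern: 1st Wednesday of the month.
December 2003 — 1st Wednesday is Dec 3 2003.
January 2004 — 1st Wednesday is Jan 7 2004.
1st Wednesday of February 2004: Feb 4 2004.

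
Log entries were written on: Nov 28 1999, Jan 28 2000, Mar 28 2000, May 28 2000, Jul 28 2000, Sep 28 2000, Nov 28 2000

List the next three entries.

Jan 28 2001, Mar 28 2001, May 28 2001

Gaps: 61, 60, 61, 61, 62, 61 days — not constant. Every event is on the 28th of the month.
Pattern: the 28th of every 2 months.
January 2001: Jan 28 2001.
Next: March 2001 → Mar 28 2001.
Next: May 2001 → May 28 2001.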